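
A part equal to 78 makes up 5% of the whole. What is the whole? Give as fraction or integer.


Given: 78 is 5% of the whole
Set up: 78 = 5/100 * whole
whole = 78 * 100 / 5
whole = 7800 / 5
whole = 1560

1560


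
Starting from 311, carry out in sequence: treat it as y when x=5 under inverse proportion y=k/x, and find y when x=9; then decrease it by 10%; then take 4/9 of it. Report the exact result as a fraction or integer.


Start with 311.
Step 1: Inverse prop: k = (311)*5; new y = k/9 = 311*5/9 = 1555/9
Step 2: Decrease by 10%: 1555/9 * 90/100 = 311/2
Step 3: Take 4/9: 311/2 * 4/9 = 622/9
Final result = 622/9

622/9


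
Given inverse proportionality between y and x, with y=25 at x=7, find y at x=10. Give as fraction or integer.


Inverse proportion: y = k/x
Find k: k = 7 * 25 = 175
Compute y at x=10: y = 175/10
y = 35/2

35/2


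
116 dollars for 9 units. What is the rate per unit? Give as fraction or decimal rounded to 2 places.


Total dollars = 116
Number of units = 9
Unit rate = 116 / 9
= 12.89 dollars per unit

12.89


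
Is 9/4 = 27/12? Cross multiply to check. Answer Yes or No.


Cross multiply to check 9/4 = 27/12
Left cross product: 9 * 12 = 108
Right cross product: 4 * 27 = 108
108 = 108
Equal, so proportions match => Yes

Yes


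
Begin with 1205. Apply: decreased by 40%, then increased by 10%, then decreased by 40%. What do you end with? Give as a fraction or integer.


Start: 1205
Step 1: decrease by 40% => multiply by 60/100
  1205 * 60/100 = 723
Step 2: increase by 10% => multiply by 110/100
  723 * 110/100 = 7953/10
Step 3: decrease by 40% => multiply by 60/100
  7953/10 * 60/100 = 23859/50
Final value = 23859/50

23859/50


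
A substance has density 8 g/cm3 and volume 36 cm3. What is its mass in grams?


Using mass = density * volume
Density = 8 g/cm3
Volume = 36 cm3
Mass = 8 * 36
= 288 g

288


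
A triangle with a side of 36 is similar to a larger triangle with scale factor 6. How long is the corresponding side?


Similar triangles have proportional sides
Scale factor = 6
Smaller side = 36
Corresponding larger side = 36 * 6
= 216

216


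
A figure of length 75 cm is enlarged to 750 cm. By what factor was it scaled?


Original length = 75 cm
Scaled length = 750 cm
Scale factor = 750 / 75
= 10

10


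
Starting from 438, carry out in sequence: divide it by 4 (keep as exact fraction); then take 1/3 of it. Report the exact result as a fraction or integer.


Start with 438.
Step 1: Divide by 4: 438 / 4 = 219/2
Step 2: Take 1/3: 219/2 * 1/3 = 73/2
Final result = 73/2

73/2


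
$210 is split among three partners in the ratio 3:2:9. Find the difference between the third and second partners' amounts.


Total parts = 3 + 2 + 9 = 14
Value per part = 210 / 14 = 15
Shares: 3*15=45, 2*15=30, 9*15=135
Third share = 135, second share = 30
Difference = |135 - 30| = 105

105


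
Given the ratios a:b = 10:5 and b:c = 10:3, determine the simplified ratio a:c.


Given a:b = 10:5 and b:c = 10:3
Make b consistent. Multiply first ratio by 10: a:b = 100:50
Multiply second ratio by 5: b:c = 50:15
Now b = 50 in both, so a:b:c = 100:50:15
Therefore a:c = 100:15
Simplify by GCD: a:c = 20:3

20:3


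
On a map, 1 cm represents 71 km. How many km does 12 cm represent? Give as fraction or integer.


Map scale: 1 cm = 71 km
Measured distance on map = 12 cm
Set up proportion: 12 * 71 / 1
= 852 / 1
= 852 km

852


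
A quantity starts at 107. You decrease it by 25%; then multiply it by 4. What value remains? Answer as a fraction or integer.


Start with 107.
Step 1: Decrease by 25%: 107 * 75/100 = 321/4
Step 2: Multiply by 4: 321/4 * 4 = 321
Final result = 321

321


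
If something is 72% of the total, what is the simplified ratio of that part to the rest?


Part = 72%, Remainder = 28%
Ratio = 72:28
GCD(72, 28) = 4
Simplify: 18:7 = 18:7

18:7


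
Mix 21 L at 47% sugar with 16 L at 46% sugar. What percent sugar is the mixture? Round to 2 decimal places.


Solute in mixture 1 = 47% of 21 L = 21*47/100 = 987/100 L
Solute in mixture 2 = 46% of 16 L = 16*46/100 = 184/25 L
Total solute = 987/100 + 184/25 = 1723/100 L
Total volume = 21 + 16 = 37 L
Final concentration = 1723/100/37 * 100 = 46.57%

46.57


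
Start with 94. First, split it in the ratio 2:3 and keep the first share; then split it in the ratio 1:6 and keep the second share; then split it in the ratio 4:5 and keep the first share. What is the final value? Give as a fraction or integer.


Start with 94.
Step 1: Split 2:3, first share = 94 * 2/5 = 188/5
Step 2: Split 1:6, second share = 188/5 * 6/7 = 1128/35
Step 3: Split 4:5, first share = 1128/35 * 4/9 = 1504/105
Final result = 1504/105

1504/105


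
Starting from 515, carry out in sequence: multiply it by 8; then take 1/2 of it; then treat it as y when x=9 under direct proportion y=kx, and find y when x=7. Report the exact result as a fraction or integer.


Start with 515.
Step 1: Multiply by 8: 515 * 8 = 4120
Step 2: Take 1/2: 4120 * 1/2 = 2060
Step 3: Direct prop: k = (2060)/9; new y = k*7 = 2060*7/9 = 14420/9
Final result = 14420/9

14420/9


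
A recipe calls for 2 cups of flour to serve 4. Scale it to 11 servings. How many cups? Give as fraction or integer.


Original: 2 cups for 4 servings
Target servings = 11
Scaling factor = 11/4
New amount = 2 * 11/4
= 22/4
= 11/2 cups

11/2


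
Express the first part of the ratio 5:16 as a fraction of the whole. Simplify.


Total parts = 5 + 16 = 21
First part fraction = 5/21
Simplify: 5/21 = 5/21

5/21


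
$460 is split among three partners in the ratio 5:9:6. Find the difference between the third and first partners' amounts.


Total parts = 5 + 9 + 6 = 20
Value per part = 460 / 20 = 23
Shares: 5*23=115, 9*23=207, 6*23=138
Third share = 138, first share = 115
Difference = |138 - 115| = 23

23


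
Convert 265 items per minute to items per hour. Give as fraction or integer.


Converting from per minute to per hour
Rate = 265 items per minute
Multiply by 60: 265 * 60
= 15900 items per hour

15900


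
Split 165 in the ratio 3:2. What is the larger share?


Total parts = 3 + 2 = 5
Value per part = 165 / 5 = 33
First share = 3 * 33 = 99
Second share = 2 * 33 = 66
Larger share = 99

99


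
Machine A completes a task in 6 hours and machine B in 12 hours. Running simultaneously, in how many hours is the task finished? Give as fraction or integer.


Rate of A = 1/6 job per hour
Rate of B = 1/12 job per hour
Combined rate = 1/6 + 1/12
Find common denominator: (12 + 6)/(6*12) = 18/72
Combined rate = 1/4 job per hour
Time together = 1 / (1/4) = 4 hours

4


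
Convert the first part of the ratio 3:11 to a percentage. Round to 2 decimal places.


Total parts = 3 + 11 = 14
First part fraction = 3/14
Percentage = (3/14) * 100
= 0.214286 * 100
= 21.43%

21.43


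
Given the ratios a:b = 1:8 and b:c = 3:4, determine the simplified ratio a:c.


Given a:b = 1:8 and b:c = 3:4
Make b consistent. Multiply first ratio by 3: a:b = 3:24
Multiply second ratio by 8: b:c = 24:32
Now b = 24 in both, so a:b:c = 3:24:32
Therefore a:c = 3:32
Simplify by GCD: a:c = 3:32

3:32


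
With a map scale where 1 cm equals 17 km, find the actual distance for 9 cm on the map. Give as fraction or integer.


Map scale: 1 cm = 17 km
Measured distance on map = 9 cm
Set up proportion: 9 * 17 / 1
= 153 / 1
= 153 km

153


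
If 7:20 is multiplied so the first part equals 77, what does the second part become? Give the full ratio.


Original ratio: 7:20
First term target: 77
Scale factor = 77 / 7 = 11
Multiply second term: 20 * 11 = 220
Equivalent ratio = 77:220

77:220


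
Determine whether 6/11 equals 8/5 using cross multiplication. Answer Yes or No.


Cross multiply to check 6/11 = 8/5
Left cross product: 6 * 5 = 30
Right cross product: 11 * 8 = 88
30 != 88
Not equal, so proportions differ => No

No


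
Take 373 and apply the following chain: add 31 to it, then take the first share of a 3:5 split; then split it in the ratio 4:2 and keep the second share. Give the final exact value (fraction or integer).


Start with 373.
Step 1: Add 31: 373+31=404; split 3:5 first = 404*3/8 = 303/2
Step 2: Split 4:2, second share = 303/2 * 2/6 = 101/2
Final result = 101/2

101/2


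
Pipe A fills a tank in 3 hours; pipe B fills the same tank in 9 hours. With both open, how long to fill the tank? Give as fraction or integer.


Rate of A = 1/3 job per hour
Rate of B = 1/9 job per hour
Combined rate = 1/3 + 1/9
Find common denominator: (9 + 3)/(3*9) = 12/27
Combined rate = 4/9 job per hour
Time together = 1 / (4/9) = 9/4 hours

9/4


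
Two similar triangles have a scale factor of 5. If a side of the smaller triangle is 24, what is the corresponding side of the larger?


Similar triangles have proportional sides
Scale factor = 5
Smaller side = 24
Corresponding larger side = 24 * 5
= 120

120


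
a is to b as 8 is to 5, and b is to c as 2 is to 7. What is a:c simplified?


Given a:b = 8:5 and b:c = 2:7
Make b consistent. Multiply first ratio by 2: a:b = 16:10
Multiply second ratio by 5: b:c = 10:35
Now b = 10 in both, so a:b:c = 16:10:35
Therefore a:c = 16:35
Simplify by GCD: a:c = 16:35

16:35


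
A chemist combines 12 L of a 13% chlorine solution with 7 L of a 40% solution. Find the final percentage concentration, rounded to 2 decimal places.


Solute in mixture 1 = 13% of 12 L = 12*13/100 = 39/25 L
Solute in mixture 2 = 40% of 7 L = 7*40/100 = 14/5 L
Total solute = 39/25 + 14/5 = 109/25 L
Total volume = 12 + 7 = 19 L
Final concentration = 109/25/19 * 100 = 22.95%

22.95


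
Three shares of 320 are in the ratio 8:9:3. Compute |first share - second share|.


Total parts = 8 + 9 + 3 = 20
Value per part = 320 / 20 = 16
Shares: 8*16=128, 9*16=144, 3*16=48
First share = 128, second share = 144
Difference = |128 - 144| = 16

16


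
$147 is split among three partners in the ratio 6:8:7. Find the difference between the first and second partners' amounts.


Total parts = 6 + 8 + 7 = 21
Value per part = 147 / 21 = 7
Shares: 6*7=42, 8*7=56, 7*7=49
First share = 42, second share = 56
Difference = |42 - 56| = 14

14


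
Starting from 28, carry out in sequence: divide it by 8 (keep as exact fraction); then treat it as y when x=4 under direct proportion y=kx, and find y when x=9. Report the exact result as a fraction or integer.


Start with 28.
Step 1: Divide by 8: 28 / 8 = 7/2
Step 2: Direct prop: k = (7/2)/4; new y = k*9 = 7/2*9/4 = 63/8
Final result = 63/8

63/8


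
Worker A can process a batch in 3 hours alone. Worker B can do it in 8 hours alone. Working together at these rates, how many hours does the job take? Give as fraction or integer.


Rate of A = 1/3 job per hour
Rate of B = 1/8 job per hour
Combined rate = 1/3 + 1/8
Find common denominator: (8 + 3)/(3*8) = 11/24
Combined rate = 11/24 job per hour
Time together = 1 / (11/24) = 24/11 hours

24/11


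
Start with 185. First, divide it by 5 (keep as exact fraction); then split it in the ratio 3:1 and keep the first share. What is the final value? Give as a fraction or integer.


Start with 185.
Step 1: Divide by 5: 185 / 5 = 37
Step 2: Split 3:1, first share = 37 * 3/4 = 111/4
Final result = 111/4

111/4


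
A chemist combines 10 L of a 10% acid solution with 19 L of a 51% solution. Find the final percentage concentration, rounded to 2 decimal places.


Solute in mixture 1 = 10% of 10 L = 10*10/100 = 1 L
Solute in mixture 2 = 51% of 19 L = 19*51/100 = 969/100 L
Total solute = 1 + 969/100 = 1069/100 L
Total volume = 10 + 19 = 29 L
Final concentration = 1069/100/29 * 100 = 36.86%

36.86


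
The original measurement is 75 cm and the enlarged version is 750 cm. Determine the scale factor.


Original length = 75 cm
Scaled length = 750 cm
Scale factor = 750 / 75
= 10

10


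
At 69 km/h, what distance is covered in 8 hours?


Using distance = speed * time
Speed = 69 km/h
Time = 8 hours
Distance = 69 * 8
= 552 km

552


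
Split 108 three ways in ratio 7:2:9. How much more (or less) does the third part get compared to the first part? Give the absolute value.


Total parts = 7 + 2 + 9 = 18
Value per part = 108 / 18 = 6
Shares: 7*6=42, 2*6=12, 9*6=54
Third share = 54, first share = 42
Difference = |54 - 42| = 12

12


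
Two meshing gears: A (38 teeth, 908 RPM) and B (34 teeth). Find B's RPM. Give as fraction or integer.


Gear ratio: teeth_A * RPM_A = teeth_B * RPM_B
38 * 908 = 34 * RPM_B
34504 = 34 * RPM_B
RPM_B = 34504 / 34
RPM_B = 17252/17

17252/17


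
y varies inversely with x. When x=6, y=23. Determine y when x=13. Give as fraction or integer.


Inverse proportion: y = k/x
Find k: k = 6 * 23 = 138
Compute y at x=13: y = 138/13
y = 138/13

138/13


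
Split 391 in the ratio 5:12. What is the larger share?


Total parts = 5 + 12 = 17
Value per part = 391 / 17 = 23
First share = 5 * 23 = 115
Second share = 12 * 23 = 276
Larger share = 276

276


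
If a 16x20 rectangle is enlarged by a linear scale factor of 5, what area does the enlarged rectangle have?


Original dimensions: 16 x 20
Enlargement factor = 5
New width = 16 * 5 = 80
New height = 20 * 5 = 100
New area = 80 * 100 = 8000

8000


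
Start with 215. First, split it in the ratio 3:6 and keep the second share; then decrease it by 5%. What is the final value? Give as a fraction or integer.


Start with 215.
Step 1: Split 3:6, second share = 215 * 6/9 = 430/3
Step 2: Decrease by 5%: 430/3 * 95/100 = 817/6
Final result = 817/6

817/6


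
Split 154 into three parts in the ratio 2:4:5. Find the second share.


Ratio = 2:4:5
Total parts = 2 + 4 + 5 = 11
Value per part = 154 / 11 = 14
First share = 2 * 14 = 28
Middle share = 4 * 14 = 56
Third share = 5 * 14 = 70

56


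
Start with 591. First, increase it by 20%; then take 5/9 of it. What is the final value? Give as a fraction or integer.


Start with 591.
Step 1: Increase by 20%: 591 * 120/100 = 3546/5
Step 2: Take 5/9: 3546/5 * 5/9 = 394
Final result = 394

394


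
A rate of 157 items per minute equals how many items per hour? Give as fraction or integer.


Converting from per minute to per hour
Rate = 157 items per minute
Multiply by 60: 157 * 60
= 9420 items per hour

9420


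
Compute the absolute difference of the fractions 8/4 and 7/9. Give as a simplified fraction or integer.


Simplify: 8/4 = 2 and 7/9 = 7/9
Find common denominator: LCD = 9
Convert: 18/9 and 7/9
Difference = |18 - 7|/9 = 11/9
Simplified = 11/9

11/9


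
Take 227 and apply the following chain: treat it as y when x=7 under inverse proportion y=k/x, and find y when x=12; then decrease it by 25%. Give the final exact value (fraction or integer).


Start with 227.
Step 1: Inverse prop: k = (227)*7; new y = k/12 = 227*7/12 = 1589/12
Step 2: Decrease by 25%: 1589/12 * 75/100 = 1589/16
Final result = 1589/16

1589/16


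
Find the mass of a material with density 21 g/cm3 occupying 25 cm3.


Using mass = density * volume
Density = 21 g/cm3
Volume = 25 cm3
Mass = 21 * 25
= 525 g

525


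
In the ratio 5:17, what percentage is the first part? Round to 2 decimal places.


Total parts = 5 + 17 = 22
First part fraction = 5/22
Percentage = (5/22) * 100
= 0.227273 * 100
= 22.73%

22.73


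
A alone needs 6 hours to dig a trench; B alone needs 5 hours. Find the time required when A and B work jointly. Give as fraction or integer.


Rate of A = 1/6 job per hour
Rate of B = 1/5 job per hour
Combined rate = 1/6 + 1/5
Find common denominator: (5 + 6)/(6*5) = 11/30
Combined rate = 11/30 job per hour
Time together = 1 / (11/30) = 30/11 hours

30/11


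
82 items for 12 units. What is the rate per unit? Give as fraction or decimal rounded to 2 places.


Total items = 82
Number of units = 12
Unit rate = 82 / 12
= 6.83 items per unit

6.83


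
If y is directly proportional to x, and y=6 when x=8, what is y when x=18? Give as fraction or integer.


Direct proportion: y = kx
Find k: k = 6/8 = 3/4
Compute y at x=18: y = 3/4 * 18
y = 27/2

27/2


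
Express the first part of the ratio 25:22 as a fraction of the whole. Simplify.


Total parts = 25 + 22 = 47
First part fraction = 25/47
Simplify: 25/47 = 25/47

25/47


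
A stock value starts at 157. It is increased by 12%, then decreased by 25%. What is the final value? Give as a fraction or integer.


Start: 157
Step 1: increase by 12% => multiply by 112/100
  157 * 112/100 = 4396/25
Step 2: decrease by 25% => multiply by 75/100
  4396/25 * 75/100 = 3297/25
Final value = 3297/25

3297/25


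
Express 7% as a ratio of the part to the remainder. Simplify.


Part = 7%, Remainder = 93%
Ratio = 7:93
GCD(7, 93) = 1
Simplify: 7:93 = 7:93

7:93


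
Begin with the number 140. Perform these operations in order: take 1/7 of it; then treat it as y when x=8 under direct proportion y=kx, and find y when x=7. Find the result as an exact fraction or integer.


Start with 140.
Step 1: Take 1/7: 140 * 1/7 = 20
Step 2: Direct prop: k = (20)/8; new y = k*7 = 20*7/8 = 35/2
Final result = 35/2

35/2


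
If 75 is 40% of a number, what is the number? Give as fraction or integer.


Given: 75 is 40% of the whole
Set up: 75 = 40/100 * whole
whole = 75 * 100 / 40
whole = 7500 / 40
whole = 375/2

375/2


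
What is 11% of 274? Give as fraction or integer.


Compute 11% of 274
Convert percentage: 11% = 11/100
Multiply: 274 * 11/100
= 3014/100
= 1507/50

1507/50


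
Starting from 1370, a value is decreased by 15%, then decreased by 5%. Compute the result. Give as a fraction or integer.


Start: 1370
Step 1: decrease by 15% => multiply by 85/100
  1370 * 85/100 = 2329/2
Step 2: decrease by 5% => multiply by 95/100
  2329/2 * 95/100 = 44251/40
Final value = 44251/40

44251/40


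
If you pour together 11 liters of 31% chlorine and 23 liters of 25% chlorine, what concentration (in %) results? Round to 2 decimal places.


Solute in mixture 1 = 31% of 11 L = 11*31/100 = 341/100 L
Solute in mixture 2 = 25% of 23 L = 23*25/100 = 23/4 L
Total solute = 341/100 + 23/4 = 229/25 L
Total volume = 11 + 23 = 34 L
Final concentration = 229/25/34 * 100 = 26.94%

26.94


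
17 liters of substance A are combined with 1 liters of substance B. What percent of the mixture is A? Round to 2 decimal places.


Volume of A = 17 L
Volume of B = 1 L
Total volume = 17 + 1 = 18 L
Percentage of A = (17/18) * 100
= 94.44%

94.44


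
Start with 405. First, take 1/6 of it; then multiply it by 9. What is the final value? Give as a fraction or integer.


Start with 405.
Step 1: Take 1/6: 405 * 1/6 = 135/2
Step 2: Multiply by 9: 135/2 * 9 = 1215/2
Final result = 1215/2

1215/2


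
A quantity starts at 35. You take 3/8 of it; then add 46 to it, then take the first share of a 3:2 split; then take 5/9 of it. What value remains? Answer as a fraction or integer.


Start with 35.
Step 1: Take 3/8: 35 * 3/8 = 105/8
Step 2: Add 46: 105/8+46=473/8; split 3:2 first = 473/8*3/5 = 1419/40
Step 3: Take 5/9: 1419/40 * 5/9 = 473/24
Final result = 473/24

473/24


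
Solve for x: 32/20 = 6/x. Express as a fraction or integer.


Setting up: 32/20 = 6/x
Cross multiply: 32 * x = 20 * 6
32x = 120
x = 120/32
x = 15/4

15/4


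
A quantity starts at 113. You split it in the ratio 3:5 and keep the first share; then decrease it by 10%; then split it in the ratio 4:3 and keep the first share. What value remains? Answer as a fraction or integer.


Start with 113.
Step 1: Split 3:5, first share = 113 * 3/8 = 339/8
Step 2: Decrease by 10%: 339/8 * 90/100 = 3051/80
Step 3: Split 4:3, first share = 3051/80 * 4/7 = 3051/140
Final result = 3051/140

3051/140


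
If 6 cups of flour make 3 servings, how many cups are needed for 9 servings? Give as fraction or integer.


Original: 6 cups for 3 servings
Target servings = 9
Scaling factor = 9/3
New amount = 6 * 9/3
= 54/3
= 18 cups

18


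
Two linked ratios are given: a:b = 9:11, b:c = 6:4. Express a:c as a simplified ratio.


Given a:b = 9:11 and b:c = 6:4
Make b consistent. Multiply first ratio by 6: a:b = 54:66
Multiply second ratio by 11: b:c = 66:44
Now b = 66 in both, so a:b:c = 54:66:44
Therefore a:c = 54:44
Simplify by GCD: a:c = 27:22

27:22


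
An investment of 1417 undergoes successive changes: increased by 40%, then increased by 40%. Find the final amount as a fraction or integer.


Start: 1417
Step 1: increase by 40% => multiply by 140/100
  1417 * 140/100 = 9919/5
Step 2: increase by 40% => multiply by 140/100
  9919/5 * 140/100 = 69433/25
Final value = 69433/25

69433/25


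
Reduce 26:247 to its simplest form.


Find GCD(26, 247)
GCD = 13
Divide both by 13: 26/13 = 2, 247/13 = 19
Simplified ratio = 2:19

2:19


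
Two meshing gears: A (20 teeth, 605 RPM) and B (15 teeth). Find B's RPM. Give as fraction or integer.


Gear ratio: teeth_A * RPM_A = teeth_B * RPM_B
20 * 605 = 15 * RPM_B
12100 = 15 * RPM_B
RPM_B = 12100 / 15
RPM_B = 2420/3

2420/3


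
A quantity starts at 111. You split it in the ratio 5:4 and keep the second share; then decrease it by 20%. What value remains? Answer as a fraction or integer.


Start with 111.
Step 1: Split 5:4, second share = 111 * 4/9 = 148/3
Step 2: Decrease by 20%: 148/3 * 80/100 = 592/15
Final result = 592/15

592/15


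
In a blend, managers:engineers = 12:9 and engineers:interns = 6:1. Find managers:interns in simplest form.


Given a:b = 12:9 and b:c = 6:1
Make b consistent. Multiply first ratio by 6: a:b = 72:54
Multiply second ratio by 9: b:c = 54:9
Now b = 54 in both, so a:b:c = 72:54:9
Therefore a:c = 72:9
Simplify by GCD: a:c = 8:1

8:1


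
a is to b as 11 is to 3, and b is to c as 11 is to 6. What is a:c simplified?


Given a:b = 11:3 and b:c = 11:6
Make b consistent. Multiply first ratio by 11: a:b = 121:33
Multiply second ratio by 3: b:c = 33:18
Now b = 33 in both, so a:b:c = 121:33:18
Therefore a:c = 121:18
Simplify by GCD: a:c = 121:18

121:18


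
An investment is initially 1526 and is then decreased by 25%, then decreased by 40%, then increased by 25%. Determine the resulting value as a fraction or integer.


Start: 1526
Step 1: decrease by 25% => multiply by 75/100
  1526 * 75/100 = 2289/2
Step 2: decrease by 40% => multiply by 60/100
  2289/2 * 60/100 = 6867/10
Step 3: increase by 25% => multiply by 125/100
  6867/10 * 125/100 = 6867/8
Final value = 6867/8

6867/8


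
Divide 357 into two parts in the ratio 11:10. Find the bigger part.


Total parts = 11 + 10 = 21
Value per part = 357 / 21 = 17
First share = 11 * 17 = 187
Second share = 10 * 17 = 170
Larger share = 187

187


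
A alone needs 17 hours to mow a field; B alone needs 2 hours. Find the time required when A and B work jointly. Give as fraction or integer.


Rate of A = 1/17 job per hour
Rate of B = 1/2 job per hour
Combined rate = 1/17 + 1/2
Find common denominator: (2 + 17)/(17*2) = 19/34
Combined rate = 19/34 job per hour
Time together = 1 / (19/34) = 34/19 hours

34/19


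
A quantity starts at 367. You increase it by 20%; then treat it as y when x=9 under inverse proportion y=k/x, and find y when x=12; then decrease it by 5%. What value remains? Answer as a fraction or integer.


Start with 367.
Step 1: Increase by 20%: 367 * 120/100 = 2202/5
Step 2: Inverse prop: k = (2202/5)*9; new y = k/12 = 2202/5*9/12 = 3303/10
Step 3: Decrease by 5%: 3303/10 * 95/100 = 62757/200
Final result = 62757/200

62757/200


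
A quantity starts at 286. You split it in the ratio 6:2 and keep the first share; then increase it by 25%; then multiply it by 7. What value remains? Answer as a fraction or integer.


Start with 286.
Step 1: Split 6:2, first share = 286 * 6/8 = 429/2
Step 2: Increase by 25%: 429/2 * 125/100 = 2145/8
Step 3: Multiply by 7: 2145/8 * 7 = 15015/8
Final result = 15015/8

15015/8


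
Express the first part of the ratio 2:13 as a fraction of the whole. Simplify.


Total parts = 2 + 13 = 15
First part fraction = 2/15
Simplify: 2/15 = 2/15

2/15


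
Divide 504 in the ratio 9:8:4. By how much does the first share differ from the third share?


Total parts = 9 + 8 + 4 = 21
Value per part = 504 / 21 = 24
Shares: 9*24=216, 8*24=192, 4*24=96
First share = 216, third share = 96
Difference = |216 - 96| = 120

120


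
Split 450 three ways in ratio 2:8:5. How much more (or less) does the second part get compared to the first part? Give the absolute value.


Total parts = 2 + 8 + 5 = 15
Value per part = 450 / 15 = 30
Shares: 2*30=60, 8*30=240, 5*30=150
Second share = 240, first share = 60
Difference = |240 - 60| = 180

180


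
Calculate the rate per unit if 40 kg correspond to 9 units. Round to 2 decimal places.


Total kg = 40
Number of units = 9
Unit rate = 40 / 9
= 4.44 kg per unit

4.44


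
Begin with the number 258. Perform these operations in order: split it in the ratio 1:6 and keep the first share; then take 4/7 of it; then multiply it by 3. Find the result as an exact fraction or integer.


Start with 258.
Step 1: Split 1:6, first share = 258 * 1/7 = 258/7
Step 2: Take 4/7: 258/7 * 4/7 = 1032/49
Step 3: Multiply by 3: 1032/49 * 3 = 3096/49
Final result = 3096/49

3096/49


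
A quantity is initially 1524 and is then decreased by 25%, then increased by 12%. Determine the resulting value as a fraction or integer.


Start: 1524
Step 1: decrease by 25% => multiply by 75/100
  1524 * 75/100 = 1143
Step 2: increase by 12% => multiply by 112/100
  1143 * 112/100 = 32004/25
Final value = 32004/25

32004/25


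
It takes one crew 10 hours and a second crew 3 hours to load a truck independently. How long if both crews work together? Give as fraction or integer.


Rate of A = 1/10 job per hour
Rate of B = 1/3 job per hour
Combined rate = 1/10 + 1/3
Find common denominator: (3 + 10)/(10*3) = 13/30
Combined rate = 13/30 job per hour
Time together = 1 / (13/30) = 30/13 hours

30/13


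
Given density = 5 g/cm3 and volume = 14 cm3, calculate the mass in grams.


Using mass = density * volume
Density = 5 g/cm3
Volume = 14 cm3
Mass = 5 * 14
= 70 g

70


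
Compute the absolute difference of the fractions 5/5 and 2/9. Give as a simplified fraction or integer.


Simplify: 5/5 = 1 and 2/9 = 2/9
Find common denominator: LCD = 9
Convert: 9/9 and 2/9
Difference = |9 - 2|/9 = 7/9
Simplified = 7/9

7/9


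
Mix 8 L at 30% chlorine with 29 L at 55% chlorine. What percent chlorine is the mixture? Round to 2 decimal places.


Solute in mixture 1 = 30% of 8 L = 8*30/100 = 12/5 L
Solute in mixture 2 = 55% of 29 L = 29*55/100 = 319/20 L
Total solute = 12/5 + 319/20 = 367/20 L
Total volume = 8 + 29 = 37 L
Final concentration = 367/20/37 * 100 = 49.59%

49.59


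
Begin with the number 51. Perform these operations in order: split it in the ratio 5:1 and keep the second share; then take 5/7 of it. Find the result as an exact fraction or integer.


Start with 51.
Step 1: Split 5:1, second share = 51 * 1/6 = 17/2
Step 2: Take 5/7: 17/2 * 5/7 = 85/14
Final result = 85/14

85/14


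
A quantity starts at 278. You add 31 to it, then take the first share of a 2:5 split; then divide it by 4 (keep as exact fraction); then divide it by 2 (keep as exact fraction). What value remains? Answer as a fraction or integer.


Start with 278.
Step 1: Add 31: 278+31=309; split 2:5 first = 309*2/7 = 618/7
Step 2: Divide by 4: 618/7 / 4 = 309/14
Step 3: Divide by 2: 309/14 / 2 = 309/28
Final result = 309/28

309/28


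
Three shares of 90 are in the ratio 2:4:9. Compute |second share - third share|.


Total parts = 2 + 4 + 9 = 15
Value per part = 90 / 15 = 6
Shares: 2*6=12, 4*6=24, 9*6=54
Second share = 24, third share = 54
Difference = |24 - 54| = 30

30


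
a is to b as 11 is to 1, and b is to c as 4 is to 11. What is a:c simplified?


Given a:b = 11:1 and b:c = 4:11
Make b consistent. Multiply first ratio by 4: a:b = 44:4
Multiply second ratio by 1: b:c = 4:11
Now b = 4 in both, so a:b:c = 44:4:11
Therefore a:c = 44:11
Simplify by GCD: a:c = 4:1

4:1


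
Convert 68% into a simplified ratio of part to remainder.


Part = 68%, Remainder = 32%
Ratio = 68:32
GCD(68, 32) = 4
Simplify: 17:8 = 17:8

17:8


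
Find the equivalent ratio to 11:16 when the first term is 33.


Original ratio: 11:16
First term target: 33
Scale factor = 33 / 11 = 3
Multiply second term: 16 * 3 = 48
Equivalent ratio = 33:48

33:48


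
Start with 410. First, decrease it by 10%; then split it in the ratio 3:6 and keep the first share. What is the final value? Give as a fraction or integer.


Start with 410.
Step 1: Decrease by 10%: 410 * 90/100 = 369
Step 2: Split 3:6, first share = 369 * 3/9 = 123
Final result = 123

123


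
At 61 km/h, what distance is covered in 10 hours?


Using distance = speed * time
Speed = 61 km/h
Time = 10 hours
Distance = 61 * 10
= 610 km

610


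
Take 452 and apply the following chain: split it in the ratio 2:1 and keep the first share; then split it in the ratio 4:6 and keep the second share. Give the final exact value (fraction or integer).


Start with 452.
Step 1: Split 2:1, first share = 452 * 2/3 = 904/3
Step 2: Split 4:6, second share = 904/3 * 6/10 = 904/5
Final result = 904/5

904/5


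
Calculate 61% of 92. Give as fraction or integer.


Compute 61% of 92
Convert percentage: 61% = 61/100
Multiply: 92 * 61/100
= 5612/100
= 1403/25

1403/25


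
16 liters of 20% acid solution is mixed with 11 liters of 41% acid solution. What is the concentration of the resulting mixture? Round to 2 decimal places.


Solute in mixture 1 = 20% of 16 L = 16*20/100 = 16/5 L
Solute in mixture 2 = 41% of 11 L = 11*41/100 = 451/100 L
Total solute = 16/5 + 451/100 = 771/100 L
Total volume = 16 + 11 = 27 L
Final concentration = 771/100/27 * 100 = 28.56%

28.56


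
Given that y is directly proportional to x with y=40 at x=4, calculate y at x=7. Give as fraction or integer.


Direct proportion: y = kx
Find k: k = 40/4 = 10
Compute y at x=7: y = 10 * 7
y = 70

70


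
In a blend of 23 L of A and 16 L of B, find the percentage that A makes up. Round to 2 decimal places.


Volume of A = 23 L
Volume of B = 16 L
Total volume = 23 + 16 = 39 L
Percentage of A = (23/39) * 100
= 58.97%

58.97


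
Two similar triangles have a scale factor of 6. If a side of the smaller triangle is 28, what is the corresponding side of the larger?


Similar triangles have proportional sides
Scale factor = 6
Smaller side = 28
Corresponding larger side = 28 * 6
= 168

168


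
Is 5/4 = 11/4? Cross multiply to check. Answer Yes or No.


Cross multiply to check 5/4 = 11/4
Left cross product: 5 * 4 = 20
Right cross product: 4 * 11 = 44
20 != 44
Not equal, so proportions differ => No

No


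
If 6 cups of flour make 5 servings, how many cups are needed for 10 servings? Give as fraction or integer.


Original: 6 cups for 5 servings
Target servings = 10
Scaling factor = 10/5
New amount = 6 * 10/5
= 60/5
= 12 cups

12


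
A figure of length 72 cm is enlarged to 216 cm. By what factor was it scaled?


Original length = 72 cm
Scaled length = 216 cm
Scale factor = 216 / 72
= 3

3


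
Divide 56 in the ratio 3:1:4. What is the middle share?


Ratio = 3:1:4
Total parts = 3 + 1 + 4 = 8
Value per part = 56 / 8 = 7
First share = 3 * 7 = 21
Middle share = 1 * 7 = 7
Third share = 4 * 7 = 28

7


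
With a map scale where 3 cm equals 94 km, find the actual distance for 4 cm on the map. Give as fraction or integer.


Map scale: 3 cm = 94 km
Measured distance on map = 4 cm
Set up proportion: 4 * 94 / 3
= 376 / 3
= 376/3 km

376/3


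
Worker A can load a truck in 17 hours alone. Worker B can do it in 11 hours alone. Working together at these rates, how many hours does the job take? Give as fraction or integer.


Rate of A = 1/17 job per hour
Rate of B = 1/11 job per hour
Combined rate = 1/17 + 1/11
Find common denominator: (11 + 17)/(17*11) = 28/187
Combined rate = 28/187 job per hour
Time together = 1 / (28/187) = 187/28 hours

187/28


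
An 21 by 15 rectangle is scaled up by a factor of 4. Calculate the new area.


Original dimensions: 21 x 15
Enlargement factor = 4
New width = 21 * 4 = 84
New height = 15 * 4 = 60
New area = 84 * 60 = 5040

5040


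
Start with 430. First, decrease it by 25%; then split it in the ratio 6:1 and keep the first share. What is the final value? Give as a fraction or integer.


Start with 430.
Step 1: Decrease by 25%: 430 * 75/100 = 645/2
Step 2: Split 6:1, first share = 645/2 * 6/7 = 1935/7
Final result = 1935/7

1935/7


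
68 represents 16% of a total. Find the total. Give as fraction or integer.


Given: 68 is 16% of the whole
Set up: 68 = 16/100 * whole
whole = 68 * 100 / 16
whole = 6800 / 16
whole = 425

425


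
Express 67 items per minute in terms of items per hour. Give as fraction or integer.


Converting from per minute to per hour
Rate = 67 items per minute
Multiply by 60: 67 * 60
= 4020 items per hour

4020


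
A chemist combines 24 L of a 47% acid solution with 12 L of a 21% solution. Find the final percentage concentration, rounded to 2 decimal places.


Solute in mixture 1 = 47% of 24 L = 24*47/100 = 282/25 L
Solute in mixture 2 = 21% of 12 L = 12*21/100 = 63/25 L
Total solute = 282/25 + 63/25 = 69/5 L
Total volume = 24 + 12 = 36 L
Final concentration = 69/5/36 * 100 = 38.33%

38.33


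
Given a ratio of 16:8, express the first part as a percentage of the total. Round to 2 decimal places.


Total parts = 16 + 8 = 24
First part fraction = 16/24
Percentage = (16/24) * 100
= 0.666667 * 100
= 66.67%

66.67


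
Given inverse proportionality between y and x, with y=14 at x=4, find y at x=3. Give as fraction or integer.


Inverse proportion: y = k/x
Find k: k = 4 * 14 = 56
Compute y at x=3: y = 56/3
y = 56/3

56/3


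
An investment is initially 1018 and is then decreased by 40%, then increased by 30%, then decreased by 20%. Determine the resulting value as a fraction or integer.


Start: 1018
Step 1: decrease by 40% => multiply by 60/100
  1018 * 60/100 = 3054/5
Step 2: increase by 30% => multiply by 130/100
  3054/5 * 130/100 = 19851/25
Step 3: decrease by 20% => multiply by 80/100
  19851/25 * 80/100 = 79404/125
Final value = 79404/125

79404/125


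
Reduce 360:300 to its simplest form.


Find GCD(360, 300)
GCD = 60
Divide both by 60: 360/60 = 6, 300/60 = 5
Simplified ratio = 6:5

6:5


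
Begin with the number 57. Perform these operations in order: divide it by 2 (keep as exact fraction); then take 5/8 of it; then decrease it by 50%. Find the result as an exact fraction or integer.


Start with 57.
Step 1: Divide by 2: 57 / 2 = 57/2
Step 2: Take 5/8: 57/2 * 5/8 = 285/16
Step 3: Decrease by 50%: 285/16 * 50/100 = 285/32
Final result = 285/32

285/32


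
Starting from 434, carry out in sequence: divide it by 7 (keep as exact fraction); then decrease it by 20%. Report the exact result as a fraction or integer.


Start with 434.
Step 1: Divide by 7: 434 / 7 = 62
Step 2: Decrease by 20%: 62 * 80/100 = 248/5
Final result = 248/5

248/5


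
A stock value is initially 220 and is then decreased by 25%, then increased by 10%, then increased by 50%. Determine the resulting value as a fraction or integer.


Start: 220
Step 1: decrease by 25% => multiply by 75/100
  220 * 75/100 = 165
Step 2: increase by 10% => multiply by 110/100
  165 * 110/100 = 363/2
Step 3: increase by 50% => multiply by 150/100
  363/2 * 150/100 = 1089/4
Final value = 1089/4

1089/4


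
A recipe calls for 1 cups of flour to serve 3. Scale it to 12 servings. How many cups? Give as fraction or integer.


Original: 1 cups for 3 servings
Target servings = 12
Scaling factor = 12/3
New amount = 1 * 12/3
= 12/3
= 4 cups

4


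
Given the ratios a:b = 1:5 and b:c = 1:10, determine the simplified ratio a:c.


Given a:b = 1:5 and b:c = 1:10
Make b consistent. Multiply first ratio by 1: a:b = 1:5
Multiply second ratio by 5: b:c = 5:50
Now b = 5 in both, so a:b:c = 1:5:50
Therefore a:c = 1:50
Simplify by GCD: a:c = 1:50

1:50


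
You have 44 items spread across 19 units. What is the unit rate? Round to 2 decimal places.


Total items = 44
Number of units = 19
Unit rate = 44 / 19
= 2.32 items per unit

2.32


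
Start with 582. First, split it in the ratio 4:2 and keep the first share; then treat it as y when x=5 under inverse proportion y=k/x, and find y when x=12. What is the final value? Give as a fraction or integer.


Start with 582.
Step 1: Split 4:2, first share = 582 * 4/6 = 388
Step 2: Inverse prop: k = (388)*5; new y = k/12 = 388*5/12 = 485/3
Final result = 485/3

485/3


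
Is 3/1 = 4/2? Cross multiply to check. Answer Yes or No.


Cross multiply to check 3/1 = 4/2
Left cross product: 3 * 2 = 6
Right cross product: 1 * 4 = 4
6 != 4
Not equal, so proportions differ => No

No


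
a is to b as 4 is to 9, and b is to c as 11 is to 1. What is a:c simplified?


Given a:b = 4:9 and b:c = 11:1
Make b consistent. Multiply first ratio by 11: a:b = 44:99
Multiply second ratio by 9: b:c = 99:9
Now b = 99 in both, so a:b:c = 44:99:9
Therefore a:c = 44:9
Simplify by GCD: a:c = 44:9

44:9


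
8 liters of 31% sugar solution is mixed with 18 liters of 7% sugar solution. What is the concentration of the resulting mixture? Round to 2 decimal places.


Solute in mixture 1 = 31% of 8 L = 8*31/100 = 62/25 L
Solute in mixture 2 = 7% of 18 L = 18*7/100 = 63/50 L
Total solute = 62/25 + 63/50 = 187/50 L
Total volume = 8 + 18 = 26 L
Final concentration = 187/50/26 * 100 = 14.38%

14.38


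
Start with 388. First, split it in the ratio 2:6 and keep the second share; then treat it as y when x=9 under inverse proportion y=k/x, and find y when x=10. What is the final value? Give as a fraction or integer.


Start with 388.
Step 1: Split 2:6, second share = 388 * 6/8 = 291
Step 2: Inverse prop: k = (291)*9; new y = k/10 = 291*9/10 = 2619/10
Final result = 2619/10

2619/10


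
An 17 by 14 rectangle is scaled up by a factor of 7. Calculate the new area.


Original dimensions: 17 x 14
Enlargement factor = 7
New width = 17 * 7 = 119
New height = 14 * 7 = 98
New area = 119 * 98 = 11662

11662


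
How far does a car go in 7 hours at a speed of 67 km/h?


Using distance = speed * time
Speed = 67 km/h
Time = 7 hours
Distance = 67 * 7
= 469 km

469


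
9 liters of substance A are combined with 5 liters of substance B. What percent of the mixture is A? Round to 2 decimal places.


Volume of A = 9 L
Volume of B = 5 L
Total volume = 9 + 5 = 14 L
Percentage of A = (9/14) * 100
= 64.29%

64.29


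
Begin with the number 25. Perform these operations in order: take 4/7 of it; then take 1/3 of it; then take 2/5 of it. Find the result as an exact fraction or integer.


Start with 25.
Step 1: Take 4/7: 25 * 4/7 = 100/7
Step 2: Take 1/3: 100/7 * 1/3 = 100/21
Step 3: Take 2/5: 100/21 * 2/5 = 40/21
Final result = 40/21

40/21


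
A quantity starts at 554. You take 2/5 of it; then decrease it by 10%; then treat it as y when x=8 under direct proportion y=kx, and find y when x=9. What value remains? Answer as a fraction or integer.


Start with 554.
Step 1: Take 2/5: 554 * 2/5 = 1108/5
Step 2: Decrease by 10%: 1108/5 * 90/100 = 4986/25
Step 3: Direct prop: k = (4986/25)/8; new y = k*9 = 4986/25*9/8 = 22437/100
Final result = 22437/100

22437/100


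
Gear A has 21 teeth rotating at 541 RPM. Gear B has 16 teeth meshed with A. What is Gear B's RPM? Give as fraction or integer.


Gear ratio: teeth_A * RPM_A = teeth_B * RPM_B
21 * 541 = 16 * RPM_B
11361 = 16 * RPM_B
RPM_B = 11361 / 16
RPM_B = 11361/16

11361/16


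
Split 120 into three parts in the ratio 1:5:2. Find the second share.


Ratio = 1:5:2
Total parts = 1 + 5 + 2 = 8
Value per part = 120 / 8 = 15
First share = 1 * 15 = 15
Middle share = 5 * 15 = 75
Third share = 2 * 15 = 30

75


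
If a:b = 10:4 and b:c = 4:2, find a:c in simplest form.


Given a:b = 10:4 and b:c = 4:2
Make b consistent. Multiply first ratio by 4: a:b = 40:16
Multiply second ratio by 4: b:c = 16:8
Now b = 16 in both, so a:b:c = 40:16:8
Therefore a:c = 40:8
Simplify by GCD: a:c = 5:1

5:1
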